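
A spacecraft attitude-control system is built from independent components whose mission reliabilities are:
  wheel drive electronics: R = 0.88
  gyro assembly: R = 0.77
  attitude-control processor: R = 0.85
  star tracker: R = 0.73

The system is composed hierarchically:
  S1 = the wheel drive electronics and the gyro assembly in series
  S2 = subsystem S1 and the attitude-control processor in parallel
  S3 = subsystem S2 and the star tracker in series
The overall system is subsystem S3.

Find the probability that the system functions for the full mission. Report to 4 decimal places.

Series (wheel drive electronics and gyro assembly): 0.880000 × 0.770000 = 0.677600
Parallel ([0.677600] and attitude-control processor): 1 − (1 − 0.677600)(1 − 0.850000) = 0.951640
Series ([0.951640] and star tracker): 0.951640 × 0.730000 = 0.6947

0.6947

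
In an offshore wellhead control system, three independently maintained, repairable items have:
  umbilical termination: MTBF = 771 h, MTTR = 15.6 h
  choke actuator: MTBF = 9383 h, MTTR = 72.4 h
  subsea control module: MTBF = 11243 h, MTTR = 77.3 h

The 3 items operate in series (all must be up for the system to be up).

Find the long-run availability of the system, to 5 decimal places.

A(umbilical termination) = MTBF/(MTBF+MTTR) = 771/(771+15.6) = 0.980168
A(choke actuator) = MTBF/(MTBF+MTTR) = 9383/(9383+72.4) = 0.992343
A(subsea control module) = MTBF/(MTBF+MTTR) = 11243/(11243+77.3) = 0.993172
Series availability: 0.980168 × 0.992343 × 0.993172 = 0.96602

0.96602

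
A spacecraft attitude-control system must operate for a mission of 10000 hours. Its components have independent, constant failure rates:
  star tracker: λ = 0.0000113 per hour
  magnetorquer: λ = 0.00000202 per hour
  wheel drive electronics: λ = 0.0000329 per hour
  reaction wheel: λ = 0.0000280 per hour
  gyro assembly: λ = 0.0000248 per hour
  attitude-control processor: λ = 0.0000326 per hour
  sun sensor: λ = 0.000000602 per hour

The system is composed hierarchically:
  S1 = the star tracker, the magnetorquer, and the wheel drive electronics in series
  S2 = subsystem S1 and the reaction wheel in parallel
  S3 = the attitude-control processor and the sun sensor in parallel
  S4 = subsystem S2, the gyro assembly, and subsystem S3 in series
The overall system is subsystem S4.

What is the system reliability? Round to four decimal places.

R(star tracker) = exp(−0.0000113 × 10000) = 0.893151
R(magnetorquer) = exp(−0.00000202 × 10000) = 0.980003
R(wheel drive electronics) = exp(−0.0000329 × 10000) = 0.719643
R(reaction wheel) = exp(−0.0000280 × 10000) = 0.755784
R(gyro assembly) = exp(−0.0000248 × 10000) = 0.780360
R(attitude-control processor) = exp(−0.0000326 × 10000) = 0.721805
R(sun sensor) = exp(−0.000000602 × 10000) = 0.993998
Series (star tracker, magnetorquer, and wheel drive electronics): 0.893151 × 0.980003 × 0.719643 = 0.629897
Parallel ([0.629897] and reaction wheel): 1 − (1 − 0.629897)(1 − 0.755784) = 0.909615
Parallel (attitude-control processor and sun sensor): 1 − (1 − 0.721805)(1 − 0.993998) = 0.998330
Series ([0.909615], gyro assembly, and [0.998330]): 0.909615 × 0.780360 × 0.998330 = 0.7086

0.7086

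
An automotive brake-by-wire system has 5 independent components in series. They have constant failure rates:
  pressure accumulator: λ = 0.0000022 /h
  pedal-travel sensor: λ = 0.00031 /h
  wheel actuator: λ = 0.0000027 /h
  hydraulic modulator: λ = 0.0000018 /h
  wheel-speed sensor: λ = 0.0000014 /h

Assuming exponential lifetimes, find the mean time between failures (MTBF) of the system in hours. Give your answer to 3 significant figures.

3140

Series of exponential components: λ_sys = Σ λ_i
λ_sys = 0.0000022 + 0.00031 + 0.0000027 + 0.0000018 + 0.0000014 = 3.1810e-04 /h
MTBF = 1 / λ_sys = 3140 h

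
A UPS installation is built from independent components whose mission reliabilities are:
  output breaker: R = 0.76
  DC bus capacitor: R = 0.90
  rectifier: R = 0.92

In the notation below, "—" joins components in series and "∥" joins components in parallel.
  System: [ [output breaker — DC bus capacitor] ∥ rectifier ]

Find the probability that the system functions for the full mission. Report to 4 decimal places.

Series (output breaker and DC bus capacitor): 0.760000 × 0.900000 = 0.684000
Parallel ([0.684000] and rectifier): 1 − (1 − 0.684000)(1 − 0.920000) = 0.9747

0.9747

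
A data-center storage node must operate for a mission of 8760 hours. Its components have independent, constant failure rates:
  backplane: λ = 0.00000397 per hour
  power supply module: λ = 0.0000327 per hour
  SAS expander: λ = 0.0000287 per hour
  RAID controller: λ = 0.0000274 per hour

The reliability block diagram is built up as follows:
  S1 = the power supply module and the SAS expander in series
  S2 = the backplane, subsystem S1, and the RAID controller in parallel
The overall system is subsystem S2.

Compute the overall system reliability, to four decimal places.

R(backplane) = exp(−0.00000397 × 8760) = 0.965821
R(power supply module) = exp(−0.0000327 × 8760) = 0.750923
R(SAS expander) = exp(−0.0000287 × 8760) = 0.777702
R(RAID controller) = exp(−0.0000274 × 8760) = 0.786609
Series (power supply module and SAS expander): 0.750923 × 0.777702 = 0.583994
Parallel (backplane, [0.583994], and RAID controller): 1 − (1 − 0.965821)(1 − 0.583994)(1 − 0.786609) = 0.9970

0.9970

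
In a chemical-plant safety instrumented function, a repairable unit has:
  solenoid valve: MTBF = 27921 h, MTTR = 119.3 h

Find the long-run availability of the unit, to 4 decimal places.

0.9957

A(solenoid valve) = MTBF/(MTBF+MTTR) = 27921/(27921+119.3) = 0.9957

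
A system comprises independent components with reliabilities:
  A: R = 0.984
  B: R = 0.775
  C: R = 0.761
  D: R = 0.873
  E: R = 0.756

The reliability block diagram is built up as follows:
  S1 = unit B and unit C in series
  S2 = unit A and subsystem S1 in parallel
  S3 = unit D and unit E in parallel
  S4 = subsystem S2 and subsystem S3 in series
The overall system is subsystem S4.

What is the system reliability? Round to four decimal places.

0.9627

Series (B and C): 0.775000 × 0.761000 = 0.589775
Parallel (A and [0.589775]): 1 − (1 − 0.984000)(1 − 0.589775) = 0.993436
Parallel (D and E): 1 − (1 − 0.873000)(1 − 0.756000) = 0.969012
Series ([0.993436] and [0.969012]): 0.993436 × 0.969012 = 0.9627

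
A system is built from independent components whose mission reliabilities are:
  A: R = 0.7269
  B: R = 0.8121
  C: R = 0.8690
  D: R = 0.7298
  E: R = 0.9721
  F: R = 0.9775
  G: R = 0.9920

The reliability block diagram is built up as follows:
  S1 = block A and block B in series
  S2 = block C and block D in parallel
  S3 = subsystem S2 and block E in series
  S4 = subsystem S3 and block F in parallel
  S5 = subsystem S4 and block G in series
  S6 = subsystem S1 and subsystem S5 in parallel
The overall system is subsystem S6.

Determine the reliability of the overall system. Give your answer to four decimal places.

0.9962

Series (A and B): 0.726900 × 0.812100 = 0.590315
Parallel (C and D): 1 − (1 − 0.869000)(1 − 0.729800) = 0.964604
Series ([0.964604] and E): 0.964604 × 0.972100 = 0.937692
Parallel ([0.937692] and F): 1 − (1 − 0.937692)(1 − 0.977500) = 0.998598
Series ([0.998598] and G): 0.998598 × 0.992000 = 0.990609
Parallel ([0.590315] and [0.990609]): 1 − (1 − 0.590315)(1 − 0.990609) = 0.9962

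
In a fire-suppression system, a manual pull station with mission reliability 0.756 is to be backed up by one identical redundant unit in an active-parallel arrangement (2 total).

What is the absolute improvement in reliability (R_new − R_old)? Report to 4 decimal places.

0.1845

R_before = 0.756
R_after = 1 − (1 − 0.756)^2 = 0.9405
ΔR = 0.9405 − 0.756 = 0.1845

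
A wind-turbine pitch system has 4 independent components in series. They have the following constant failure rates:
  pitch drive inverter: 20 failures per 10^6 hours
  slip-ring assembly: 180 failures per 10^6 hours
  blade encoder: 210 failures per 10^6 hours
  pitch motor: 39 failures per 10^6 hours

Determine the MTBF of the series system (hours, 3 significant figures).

Series of exponential components: λ_sys = Σ λ_i
λ_sys = 0.000020 + 0.00018 + 0.00021 + 0.000039 = 4.4900e-04 /h
MTBF = 1 / λ_sys = 2230 h

2230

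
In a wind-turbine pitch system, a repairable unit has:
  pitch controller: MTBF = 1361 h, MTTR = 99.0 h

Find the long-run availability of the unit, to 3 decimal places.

A(pitch controller) = MTBF/(MTBF+MTTR) = 1361/(1361+99.0) = 0.932

0.932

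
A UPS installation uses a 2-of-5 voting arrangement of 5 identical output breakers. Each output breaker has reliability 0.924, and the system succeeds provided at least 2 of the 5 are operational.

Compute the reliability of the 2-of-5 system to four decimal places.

0.9998

R = Σ_{i=2}^{5} C(5,i) p^i (1−p)^{5−i} with p = 0.924
C(5,2)·0.924^2·0.076^3 = 0.003748
C(5,3)·0.924^3·0.076^2 = 0.045566
C(5,4)·0.924^4·0.076^1 = 0.276995
C(5,5)·0.924^5·0.076^0 = 0.673535
Sum = 0.9998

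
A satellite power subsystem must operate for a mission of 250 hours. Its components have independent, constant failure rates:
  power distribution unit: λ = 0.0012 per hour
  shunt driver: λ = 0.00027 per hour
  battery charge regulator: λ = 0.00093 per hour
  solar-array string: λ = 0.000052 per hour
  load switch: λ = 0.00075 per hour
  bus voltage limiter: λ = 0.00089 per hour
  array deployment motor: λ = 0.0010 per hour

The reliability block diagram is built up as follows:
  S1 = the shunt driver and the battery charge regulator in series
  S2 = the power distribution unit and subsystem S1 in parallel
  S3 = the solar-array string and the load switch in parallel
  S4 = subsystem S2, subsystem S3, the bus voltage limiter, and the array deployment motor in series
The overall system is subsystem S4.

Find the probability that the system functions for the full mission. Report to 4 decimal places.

0.5803

R(power distribution unit) = exp(−0.0012 × 250) = 0.740818
R(shunt driver) = exp(−0.00027 × 250) = 0.934728
R(battery charge regulator) = exp(−0.00093 × 250) = 0.792550
R(solar-array string) = exp(−0.000052 × 250) = 0.987084
R(load switch) = exp(−0.00075 × 250) = 0.829029
R(bus voltage limiter) = exp(−0.00089 × 250) = 0.800515
R(array deployment motor) = exp(−0.0010 × 250) = 0.778801
Series (shunt driver and battery charge regulator): 0.934728 × 0.792550 = 0.740819
Parallel (power distribution unit and [0.740819]): 1 − (1 − 0.740818)(1 − 0.740819) = 0.932825
Parallel (solar-array string and load switch): 1 − (1 − 0.987084)(1 − 0.829029) = 0.997792
Series ([0.932825], [0.997792], bus voltage limiter, and array deployment motor): 0.932825 × 0.997792 × 0.800515 × 0.778801 = 0.5803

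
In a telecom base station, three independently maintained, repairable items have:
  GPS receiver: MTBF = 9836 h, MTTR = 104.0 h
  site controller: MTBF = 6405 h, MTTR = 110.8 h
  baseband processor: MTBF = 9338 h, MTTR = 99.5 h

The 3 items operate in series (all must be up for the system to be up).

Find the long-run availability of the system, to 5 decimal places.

0.96245

A(GPS receiver) = MTBF/(MTBF+MTTR) = 9836/(9836+104.0) = 0.989537
A(site controller) = MTBF/(MTBF+MTTR) = 6405/(6405+110.8) = 0.982995
A(baseband processor) = MTBF/(MTBF+MTTR) = 9338/(9338+99.5) = 0.989457
Series availability: 0.989537 × 0.982995 × 0.989457 = 0.96245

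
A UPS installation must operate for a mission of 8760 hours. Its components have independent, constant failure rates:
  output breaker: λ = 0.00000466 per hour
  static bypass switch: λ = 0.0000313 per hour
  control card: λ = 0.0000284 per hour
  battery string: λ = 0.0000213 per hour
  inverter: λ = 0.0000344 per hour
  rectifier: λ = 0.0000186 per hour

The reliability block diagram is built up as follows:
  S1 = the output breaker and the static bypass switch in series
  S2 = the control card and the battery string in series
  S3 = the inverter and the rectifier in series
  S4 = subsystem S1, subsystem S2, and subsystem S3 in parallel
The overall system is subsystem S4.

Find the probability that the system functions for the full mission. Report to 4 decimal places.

0.9646

R(output breaker) = exp(−0.00000466 × 8760) = 0.960000
R(static bypass switch) = exp(−0.0000313 × 8760) = 0.760189
R(control card) = exp(−0.0000284 × 8760) = 0.779748
R(battery string) = exp(−0.0000213 × 8760) = 0.829786
R(inverter) = exp(−0.0000344 × 8760) = 0.739823
R(rectifier) = exp(−0.0000186 × 8760) = 0.849646
Series (output breaker and static bypass switch): 0.960000 × 0.760189 = 0.729781
Series (control card and battery string): 0.779748 × 0.829786 = 0.647024
Series (inverter and rectifier): 0.739823 × 0.849646 = 0.628588
Parallel ([0.729781], [0.647024], and [0.628588]): 1 − (1 − 0.729781)(1 − 0.647024)(1 − 0.628588) = 0.9646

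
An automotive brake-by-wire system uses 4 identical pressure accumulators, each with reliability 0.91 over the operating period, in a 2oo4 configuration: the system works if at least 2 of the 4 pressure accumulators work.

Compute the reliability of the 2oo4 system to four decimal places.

R = Σ_{i=2}^{4} C(4,i) p^i (1−p)^{4−i} with p = 0.91
C(4,2)·0.91^2·0.09^2 = 0.040246
C(4,3)·0.91^3·0.09^1 = 0.271286
C(4,4)·0.91^4·0.09^0 = 0.685750
Sum = 0.9973

0.9973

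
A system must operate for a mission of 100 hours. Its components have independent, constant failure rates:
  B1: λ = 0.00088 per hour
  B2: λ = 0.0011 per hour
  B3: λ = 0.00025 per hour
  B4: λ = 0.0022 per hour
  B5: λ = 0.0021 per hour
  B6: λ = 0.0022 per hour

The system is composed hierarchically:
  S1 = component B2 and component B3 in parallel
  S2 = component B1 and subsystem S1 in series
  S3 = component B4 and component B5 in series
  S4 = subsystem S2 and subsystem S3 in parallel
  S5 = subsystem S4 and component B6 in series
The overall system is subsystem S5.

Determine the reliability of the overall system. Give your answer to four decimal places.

R(B1) = exp(−0.00088 × 100) = 0.915761
R(B2) = exp(−0.0011 × 100) = 0.895834
R(B3) = exp(−0.00025 × 100) = 0.975310
R(B4) = exp(−0.0022 × 100) = 0.802519
R(B5) = exp(−0.0021 × 100) = 0.810584
R(B6) = exp(−0.0022 × 100) = 0.802519
Parallel (B2 and B3): 1 − (1 − 0.895834)(1 − 0.975310) = 0.997428
Series (B1 and [0.997428]): 0.915761 × 0.997428 = 0.913406
Series (B4 and B5): 0.802519 × 0.810584 = 0.650509
Parallel ([0.913406] and [0.650509]): 1 − (1 − 0.913406)(1 − 0.650509) = 0.969736
Series ([0.969736] and B6): 0.969736 × 0.802519 = 0.7782

0.7782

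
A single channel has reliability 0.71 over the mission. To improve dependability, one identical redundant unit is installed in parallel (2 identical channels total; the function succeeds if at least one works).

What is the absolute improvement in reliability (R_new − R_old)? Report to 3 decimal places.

R_before = 0.71
R_after = 1 − (1 − 0.71)^2 = 0.916
ΔR = 0.916 − 0.71 = 0.206

0.206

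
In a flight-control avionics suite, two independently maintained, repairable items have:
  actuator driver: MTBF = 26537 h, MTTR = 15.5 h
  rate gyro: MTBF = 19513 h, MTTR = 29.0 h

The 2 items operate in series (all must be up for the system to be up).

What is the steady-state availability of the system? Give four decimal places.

0.9979

A(actuator driver) = MTBF/(MTBF+MTTR) = 26537/(26537+15.5) = 0.999416
A(rate gyro) = MTBF/(MTBF+MTTR) = 19513/(19513+29.0) = 0.998516
Series availability: 0.999416 × 0.998516 = 0.9979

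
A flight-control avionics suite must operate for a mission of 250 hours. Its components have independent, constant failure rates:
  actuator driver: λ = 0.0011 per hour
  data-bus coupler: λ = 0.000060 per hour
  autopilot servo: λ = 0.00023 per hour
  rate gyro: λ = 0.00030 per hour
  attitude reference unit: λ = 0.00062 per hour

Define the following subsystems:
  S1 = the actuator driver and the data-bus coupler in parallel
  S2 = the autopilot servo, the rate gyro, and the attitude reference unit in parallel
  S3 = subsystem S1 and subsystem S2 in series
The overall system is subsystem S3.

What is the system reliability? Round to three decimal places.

0.996

R(actuator driver) = exp(−0.0011 × 250) = 0.75957
R(data-bus coupler) = exp(−0.000060 × 250) = 0.98511
R(autopilot servo) = exp(−0.00023 × 250) = 0.94412
R(rate gyro) = exp(−0.00030 × 250) = 0.92774
R(attitude reference unit) = exp(−0.00062 × 250) = 0.85642
Parallel (actuator driver and data-bus coupler): 1 − (1 − 0.75957)(1 − 0.98511) = 0.99642
Parallel (autopilot servo, rate gyro, and attitude reference unit): 1 − (1 − 0.94412)(1 − 0.92774)(1 − 0.85642) = 0.99942
Series ([0.99642] and [0.99942]): 0.99642 × 0.99942 = 0.996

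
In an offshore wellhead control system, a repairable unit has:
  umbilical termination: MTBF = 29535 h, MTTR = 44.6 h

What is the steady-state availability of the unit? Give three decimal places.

0.998

A(umbilical termination) = MTBF/(MTBF+MTTR) = 29535/(29535+44.6) = 0.998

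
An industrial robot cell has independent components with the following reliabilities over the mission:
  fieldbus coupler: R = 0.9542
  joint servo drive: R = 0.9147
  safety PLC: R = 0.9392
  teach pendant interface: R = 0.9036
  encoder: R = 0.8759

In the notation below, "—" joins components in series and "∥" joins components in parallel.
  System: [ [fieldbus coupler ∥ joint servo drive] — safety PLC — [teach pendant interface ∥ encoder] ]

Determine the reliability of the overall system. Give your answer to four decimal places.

0.9243

Parallel (fieldbus coupler and joint servo drive): 1 − (1 − 0.954200)(1 − 0.914700) = 0.996093
Parallel (teach pendant interface and encoder): 1 − (1 − 0.903600)(1 − 0.875900) = 0.988037
Series ([0.996093], safety PLC, and [0.988037]): 0.996093 × 0.939200 × 0.988037 = 0.9243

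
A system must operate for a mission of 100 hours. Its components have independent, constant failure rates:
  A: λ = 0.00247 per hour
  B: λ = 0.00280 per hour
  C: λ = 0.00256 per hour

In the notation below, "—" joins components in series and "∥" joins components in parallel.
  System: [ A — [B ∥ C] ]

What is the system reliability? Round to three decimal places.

R(A) = exp(−0.00247 × 100) = 0.78114
R(B) = exp(−0.00280 × 100) = 0.75578
R(C) = exp(−0.00256 × 100) = 0.77414
Parallel (B and C): 1 − (1 − 0.75578)(1 − 0.77414) = 0.94484
Series (A and [0.94484]): 0.78114 × 0.94484 = 0.738

0.738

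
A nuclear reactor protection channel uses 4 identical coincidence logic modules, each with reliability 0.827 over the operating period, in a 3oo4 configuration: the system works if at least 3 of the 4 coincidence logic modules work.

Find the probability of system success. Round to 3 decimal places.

0.859

R = Σ_{i=3}^{4} C(4,i) p^i (1−p)^{4−i} with p = 0.827
C(4,3)·0.827^3·0.173^1 = 0.39140
C(4,4)·0.827^4·0.173^0 = 0.46776
Sum = 0.859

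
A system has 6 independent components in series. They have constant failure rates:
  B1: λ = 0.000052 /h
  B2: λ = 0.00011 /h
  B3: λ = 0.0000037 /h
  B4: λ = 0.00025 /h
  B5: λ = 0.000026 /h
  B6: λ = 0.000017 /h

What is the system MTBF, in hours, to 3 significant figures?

Series of exponential components: λ_sys = Σ λ_i
λ_sys = 0.000052 + 0.00011 + 0.0000037 + 0.00025 + 0.000026 + 0.000017 = 4.5870e-04 /h
MTBF = 1 / λ_sys = 2180 h

2180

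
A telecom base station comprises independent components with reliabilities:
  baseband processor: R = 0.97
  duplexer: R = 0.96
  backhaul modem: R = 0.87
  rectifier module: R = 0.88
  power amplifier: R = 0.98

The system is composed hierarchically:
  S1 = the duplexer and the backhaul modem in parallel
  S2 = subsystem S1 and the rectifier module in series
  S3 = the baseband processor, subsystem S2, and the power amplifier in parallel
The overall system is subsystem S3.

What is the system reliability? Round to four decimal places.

0.9999

Parallel (duplexer and backhaul modem): 1 − (1 − 0.960000)(1 − 0.870000) = 0.994800
Series ([0.994800] and rectifier module): 0.994800 × 0.880000 = 0.875424
Parallel (baseband processor, [0.875424], and power amplifier): 1 − (1 − 0.970000)(1 − 0.875424)(1 − 0.980000) = 0.9999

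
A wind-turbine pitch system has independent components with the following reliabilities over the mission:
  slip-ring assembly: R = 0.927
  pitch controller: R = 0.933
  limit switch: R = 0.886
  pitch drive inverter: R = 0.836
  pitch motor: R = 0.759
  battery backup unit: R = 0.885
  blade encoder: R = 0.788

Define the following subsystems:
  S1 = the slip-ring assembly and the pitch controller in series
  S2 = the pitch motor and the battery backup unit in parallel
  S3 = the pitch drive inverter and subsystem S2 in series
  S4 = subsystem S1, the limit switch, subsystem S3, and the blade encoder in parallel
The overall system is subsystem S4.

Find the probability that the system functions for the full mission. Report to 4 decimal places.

Series (slip-ring assembly and pitch controller): 0.927000 × 0.933000 = 0.864891
Parallel (pitch motor and battery backup unit): 1 − (1 − 0.759000)(1 − 0.885000) = 0.972285
Series (pitch drive inverter and [0.972285]): 0.836000 × 0.972285 = 0.812830
Parallel ([0.864891], limit switch, [0.812830], and blade encoder): 1 − (1 − 0.864891)(1 − 0.886000)(1 − 0.812830)(1 − 0.788000) = 0.9994

0.9994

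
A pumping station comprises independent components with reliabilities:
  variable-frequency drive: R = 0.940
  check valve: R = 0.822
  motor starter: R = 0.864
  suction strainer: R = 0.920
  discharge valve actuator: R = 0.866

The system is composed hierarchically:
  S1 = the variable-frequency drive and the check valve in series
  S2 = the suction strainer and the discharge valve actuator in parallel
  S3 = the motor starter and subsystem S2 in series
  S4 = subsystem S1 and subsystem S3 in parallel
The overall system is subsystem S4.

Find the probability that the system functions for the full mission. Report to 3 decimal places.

0.967

Series (variable-frequency drive and check valve): 0.94000 × 0.82200 = 0.77268
Parallel (suction strainer and discharge valve actuator): 1 − (1 − 0.92000)(1 − 0.86600) = 0.98928
Series (motor starter and [0.98928]): 0.86400 × 0.98928 = 0.85474
Parallel ([0.77268] and [0.85474]): 1 − (1 − 0.77268)(1 − 0.85474) = 0.967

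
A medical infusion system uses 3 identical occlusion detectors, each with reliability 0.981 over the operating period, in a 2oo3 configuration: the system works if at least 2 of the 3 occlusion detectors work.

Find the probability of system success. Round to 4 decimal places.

R = Σ_{i=2}^{3} C(3,i) p^i (1−p)^{3−i} with p = 0.981
C(3,2)·0.981^2·0.019^1 = 0.054855
C(3,3)·0.981^3·0.019^0 = 0.944076
Sum = 0.9989

0.9989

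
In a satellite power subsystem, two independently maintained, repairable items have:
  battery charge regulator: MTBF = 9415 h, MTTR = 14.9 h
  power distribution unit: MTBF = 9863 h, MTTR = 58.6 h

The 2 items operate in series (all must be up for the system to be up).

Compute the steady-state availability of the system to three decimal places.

A(battery charge regulator) = MTBF/(MTBF+MTTR) = 9415/(9415+14.9) = 0.998420
A(power distribution unit) = MTBF/(MTBF+MTTR) = 9863/(9863+58.6) = 0.994094
Series availability: 0.998420 × 0.994094 = 0.993

0.993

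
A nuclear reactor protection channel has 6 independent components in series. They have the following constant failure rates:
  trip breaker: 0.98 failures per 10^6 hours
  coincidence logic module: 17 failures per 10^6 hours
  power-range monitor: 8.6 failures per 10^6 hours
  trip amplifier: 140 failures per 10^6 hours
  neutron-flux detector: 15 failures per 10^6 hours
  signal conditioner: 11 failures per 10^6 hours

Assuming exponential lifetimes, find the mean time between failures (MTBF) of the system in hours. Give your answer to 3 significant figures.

5190

Series of exponential components: λ_sys = Σ λ_i
λ_sys = 0.00000098 + 0.000017 + 0.0000086 + 0.00014 + 0.000015 + 0.000011 = 1.9258e-04 /h
MTBF = 1 / λ_sys = 5190 h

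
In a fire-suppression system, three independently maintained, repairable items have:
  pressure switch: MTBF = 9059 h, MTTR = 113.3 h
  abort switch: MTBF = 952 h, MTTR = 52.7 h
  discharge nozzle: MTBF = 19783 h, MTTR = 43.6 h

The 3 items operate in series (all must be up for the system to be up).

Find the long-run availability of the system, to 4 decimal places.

A(pressure switch) = MTBF/(MTBF+MTTR) = 9059/(9059+113.3) = 0.987648
A(abort switch) = MTBF/(MTBF+MTTR) = 952/(952+52.7) = 0.947547
A(discharge nozzle) = MTBF/(MTBF+MTTR) = 19783/(19783+43.6) = 0.997801
Series availability: 0.987648 × 0.947547 × 0.997801 = 0.9338

0.9338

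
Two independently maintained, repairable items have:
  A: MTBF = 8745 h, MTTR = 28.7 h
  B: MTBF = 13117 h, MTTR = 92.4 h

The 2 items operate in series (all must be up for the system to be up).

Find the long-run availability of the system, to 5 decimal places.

A(A) = MTBF/(MTBF+MTTR) = 8745/(8745+28.7) = 0.996729
A(B) = MTBF/(MTBF+MTTR) = 13117/(13117+92.4) = 0.993005
Series availability: 0.996729 × 0.993005 = 0.98976

0.98976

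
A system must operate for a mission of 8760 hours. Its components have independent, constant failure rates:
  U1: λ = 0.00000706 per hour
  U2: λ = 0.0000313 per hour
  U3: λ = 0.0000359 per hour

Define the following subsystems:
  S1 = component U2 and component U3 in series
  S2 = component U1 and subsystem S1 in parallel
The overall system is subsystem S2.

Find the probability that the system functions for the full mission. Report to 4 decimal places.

0.9733

R(U1) = exp(−0.00000706 × 8760) = 0.940028
R(U2) = exp(−0.0000313 × 8760) = 0.760189
R(U3) = exp(−0.0000359 × 8760) = 0.730166
Series (U2 and U3): 0.760189 × 0.730166 = 0.555064
Parallel (U1 and [0.555064]): 1 − (1 − 0.940028)(1 − 0.555064) = 0.9733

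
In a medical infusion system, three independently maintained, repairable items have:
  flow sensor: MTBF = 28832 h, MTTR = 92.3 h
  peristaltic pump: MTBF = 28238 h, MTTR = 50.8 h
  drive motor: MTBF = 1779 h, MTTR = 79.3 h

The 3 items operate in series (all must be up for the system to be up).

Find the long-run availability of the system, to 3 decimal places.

0.953

A(flow sensor) = MTBF/(MTBF+MTTR) = 28832/(28832+92.3) = 0.996809
A(peristaltic pump) = MTBF/(MTBF+MTTR) = 28238/(28238+50.8) = 0.998204
A(drive motor) = MTBF/(MTBF+MTTR) = 1779/(1779+79.3) = 0.957327
Series availability: 0.996809 × 0.998204 × 0.957327 = 0.953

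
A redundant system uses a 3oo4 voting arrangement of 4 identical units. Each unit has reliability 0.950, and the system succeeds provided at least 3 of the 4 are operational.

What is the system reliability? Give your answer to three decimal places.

0.986

R = Σ_{i=3}^{4} C(4,i) p^i (1−p)^{4−i} with p = 0.950
C(4,3)·0.950^3·0.050^1 = 0.17148
C(4,4)·0.950^4·0.050^0 = 0.81451
Sum = 0.986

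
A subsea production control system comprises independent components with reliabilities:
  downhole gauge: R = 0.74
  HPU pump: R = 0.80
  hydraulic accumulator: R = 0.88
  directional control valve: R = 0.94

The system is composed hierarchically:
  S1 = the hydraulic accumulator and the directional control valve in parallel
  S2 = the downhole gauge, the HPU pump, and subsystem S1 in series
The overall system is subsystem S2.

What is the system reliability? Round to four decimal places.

0.5877

Parallel (hydraulic accumulator and directional control valve): 1 − (1 − 0.880000)(1 − 0.940000) = 0.992800
Series (downhole gauge, HPU pump, and [0.992800]): 0.740000 × 0.800000 × 0.992800 = 0.5877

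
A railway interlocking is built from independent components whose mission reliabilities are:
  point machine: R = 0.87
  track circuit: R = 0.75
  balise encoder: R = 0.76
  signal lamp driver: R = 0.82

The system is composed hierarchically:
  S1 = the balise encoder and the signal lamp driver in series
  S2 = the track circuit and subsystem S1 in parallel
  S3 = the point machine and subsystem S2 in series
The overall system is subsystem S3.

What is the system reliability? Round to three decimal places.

0.788

Series (balise encoder and signal lamp driver): 0.76000 × 0.82000 = 0.62320
Parallel (track circuit and [0.62320]): 1 − (1 − 0.75000)(1 − 0.62320) = 0.90580
Series (point machine and [0.90580]): 0.87000 × 0.90580 = 0.788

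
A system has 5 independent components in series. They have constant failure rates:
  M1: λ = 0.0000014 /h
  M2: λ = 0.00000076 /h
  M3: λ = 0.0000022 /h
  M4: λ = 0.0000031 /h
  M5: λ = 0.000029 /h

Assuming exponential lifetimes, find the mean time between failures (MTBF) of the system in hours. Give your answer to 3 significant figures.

Series of exponential components: λ_sys = Σ λ_i
λ_sys = 0.0000014 + 0.00000076 + 0.0000022 + 0.0000031 + 0.000029 = 3.6460e-05 /h
MTBF = 1 / λ_sys = 27400 h

27400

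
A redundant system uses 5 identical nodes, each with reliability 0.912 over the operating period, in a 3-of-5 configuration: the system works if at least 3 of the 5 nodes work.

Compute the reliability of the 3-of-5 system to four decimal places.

0.9941

R = Σ_{i=3}^{5} C(5,i) p^i (1−p)^{5−i} with p = 0.912
C(5,3)·0.912^3·0.088^2 = 0.058742
C(5,4)·0.912^4·0.088^1 = 0.304391
C(5,5)·0.912^5·0.088^0 = 0.630920
Sum = 0.9941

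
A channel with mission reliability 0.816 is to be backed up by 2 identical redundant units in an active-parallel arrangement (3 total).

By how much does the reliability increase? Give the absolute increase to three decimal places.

R_before = 0.816
R_after = 1 − (1 − 0.816)^3 = 0.994
ΔR = 0.994 − 0.816 = 0.178

0.178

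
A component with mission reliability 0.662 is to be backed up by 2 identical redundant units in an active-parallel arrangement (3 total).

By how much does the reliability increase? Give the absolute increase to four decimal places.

R_before = 0.662
R_after = 1 − (1 − 0.662)^3 = 0.9614
ΔR = 0.9614 − 0.662 = 0.2994

0.2994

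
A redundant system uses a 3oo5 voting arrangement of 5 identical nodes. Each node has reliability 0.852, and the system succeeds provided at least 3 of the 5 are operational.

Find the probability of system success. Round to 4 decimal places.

0.9744

R = Σ_{i=3}^{5} C(5,i) p^i (1−p)^{5−i} with p = 0.852
C(5,3)·0.852^3·0.148^2 = 0.135470
C(5,4)·0.852^4·0.148^1 = 0.389933
C(5,5)·0.852^5·0.148^0 = 0.448950
Sum = 0.9744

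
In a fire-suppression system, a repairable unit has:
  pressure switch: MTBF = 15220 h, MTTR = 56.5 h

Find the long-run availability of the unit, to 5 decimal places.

0.99630

A(pressure switch) = MTBF/(MTBF+MTTR) = 15220/(15220+56.5) = 0.99630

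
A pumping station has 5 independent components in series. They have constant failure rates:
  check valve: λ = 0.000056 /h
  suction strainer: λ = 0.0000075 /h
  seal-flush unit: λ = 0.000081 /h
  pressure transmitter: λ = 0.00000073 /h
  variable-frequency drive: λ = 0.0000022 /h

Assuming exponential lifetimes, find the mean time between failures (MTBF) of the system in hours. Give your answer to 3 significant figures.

6780

Series of exponential components: λ_sys = Σ λ_i
λ_sys = 0.000056 + 0.0000075 + 0.000081 + 0.00000073 + 0.0000022 = 1.4743e-04 /h
MTBF = 1 / λ_sys = 6780 h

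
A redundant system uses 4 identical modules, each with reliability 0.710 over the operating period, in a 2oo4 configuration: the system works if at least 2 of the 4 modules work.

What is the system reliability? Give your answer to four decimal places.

0.9237

R = Σ_{i=2}^{4} C(4,i) p^i (1−p)^{4−i} with p = 0.710
C(4,2)·0.710^2·0.290^2 = 0.254369
C(4,3)·0.710^3·0.290^1 = 0.415177
C(4,4)·0.710^4·0.290^0 = 0.254117
Sum = 0.9237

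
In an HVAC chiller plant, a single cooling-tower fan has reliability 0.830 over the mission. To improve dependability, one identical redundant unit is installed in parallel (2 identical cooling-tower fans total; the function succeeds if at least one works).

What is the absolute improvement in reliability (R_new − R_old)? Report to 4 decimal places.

0.1411

R_before = 0.830
R_after = 1 − (1 − 0.830)^2 = 0.9711
ΔR = 0.9711 − 0.830 = 0.1411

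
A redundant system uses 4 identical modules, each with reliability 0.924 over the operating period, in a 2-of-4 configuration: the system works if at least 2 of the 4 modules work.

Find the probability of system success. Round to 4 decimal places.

0.9983

R = Σ_{i=2}^{4} C(4,i) p^i (1−p)^{4−i} with p = 0.924
C(4,2)·0.924^2·0.076^2 = 0.029588
C(4,3)·0.924^3·0.076^1 = 0.239822
C(4,4)·0.924^4·0.076^0 = 0.728933
Sum = 0.9983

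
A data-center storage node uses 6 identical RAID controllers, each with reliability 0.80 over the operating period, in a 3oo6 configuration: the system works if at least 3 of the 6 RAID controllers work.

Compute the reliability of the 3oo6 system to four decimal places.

R = Σ_{i=3}^{6} C(6,i) p^i (1−p)^{6−i} with p = 0.80
C(6,3)·0.80^3·0.20^3 = 0.081920
C(6,4)·0.80^4·0.20^2 = 0.245760
C(6,5)·0.80^5·0.20^1 = 0.393216
C(6,6)·0.80^6·0.20^0 = 0.262144
Sum = 0.9830

0.9830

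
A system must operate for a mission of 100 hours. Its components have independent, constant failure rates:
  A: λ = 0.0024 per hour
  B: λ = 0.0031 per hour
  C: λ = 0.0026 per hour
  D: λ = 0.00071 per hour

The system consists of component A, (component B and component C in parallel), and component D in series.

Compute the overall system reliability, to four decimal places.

R(A) = exp(−0.0024 × 100) = 0.786628
R(B) = exp(−0.0031 × 100) = 0.733447
R(C) = exp(−0.0026 × 100) = 0.771052
R(D) = exp(−0.00071 × 100) = 0.931462
Parallel (B and C): 1 − (1 − 0.733447)(1 − 0.771052) = 0.938973
Series (A, [0.938973], and D): 0.786628 × 0.938973 × 0.931462 = 0.6880

0.6880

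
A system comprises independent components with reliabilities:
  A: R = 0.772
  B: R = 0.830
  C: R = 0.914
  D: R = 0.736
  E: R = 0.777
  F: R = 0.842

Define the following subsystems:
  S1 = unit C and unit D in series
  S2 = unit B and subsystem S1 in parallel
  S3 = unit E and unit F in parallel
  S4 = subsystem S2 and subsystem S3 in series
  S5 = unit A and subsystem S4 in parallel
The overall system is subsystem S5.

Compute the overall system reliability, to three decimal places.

0.980

Series (C and D): 0.91400 × 0.73600 = 0.67270
Parallel (B and [0.67270]): 1 − (1 − 0.83000)(1 − 0.67270) = 0.94436
Parallel (E and F): 1 − (1 − 0.77700)(1 − 0.84200) = 0.96477
Series ([0.94436] and [0.96477]): 0.94436 × 0.96477 = 0.91109
Parallel (A and [0.91109]): 1 − (1 − 0.77200)(1 − 0.91109) = 0.980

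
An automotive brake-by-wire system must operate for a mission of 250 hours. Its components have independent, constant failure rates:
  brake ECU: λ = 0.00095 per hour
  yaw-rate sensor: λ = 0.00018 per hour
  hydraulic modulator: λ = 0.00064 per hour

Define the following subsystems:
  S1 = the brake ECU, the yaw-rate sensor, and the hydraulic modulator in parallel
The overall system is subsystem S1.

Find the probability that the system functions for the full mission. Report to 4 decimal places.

0.9986

R(brake ECU) = exp(−0.00095 × 250) = 0.788597
R(yaw-rate sensor) = exp(−0.00018 × 250) = 0.955997
R(hydraulic modulator) = exp(−0.00064 × 250) = 0.852144
Parallel (brake ECU, yaw-rate sensor, and hydraulic modulator): 1 − (1 − 0.788597)(1 − 0.955997)(1 − 0.852144) = 0.9986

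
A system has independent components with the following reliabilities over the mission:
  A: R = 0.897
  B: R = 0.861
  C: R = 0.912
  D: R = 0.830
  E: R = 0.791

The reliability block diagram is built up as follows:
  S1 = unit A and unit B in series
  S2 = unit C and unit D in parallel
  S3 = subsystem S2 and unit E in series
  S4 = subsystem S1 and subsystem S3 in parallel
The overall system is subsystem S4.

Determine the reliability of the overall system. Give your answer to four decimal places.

0.9497

Series (A and B): 0.897000 × 0.861000 = 0.772317
Parallel (C and D): 1 − (1 − 0.912000)(1 − 0.830000) = 0.985040
Series ([0.985040] and E): 0.985040 × 0.791000 = 0.779167
Parallel ([0.772317] and [0.779167]): 1 − (1 − 0.772317)(1 − 0.779167) = 0.9497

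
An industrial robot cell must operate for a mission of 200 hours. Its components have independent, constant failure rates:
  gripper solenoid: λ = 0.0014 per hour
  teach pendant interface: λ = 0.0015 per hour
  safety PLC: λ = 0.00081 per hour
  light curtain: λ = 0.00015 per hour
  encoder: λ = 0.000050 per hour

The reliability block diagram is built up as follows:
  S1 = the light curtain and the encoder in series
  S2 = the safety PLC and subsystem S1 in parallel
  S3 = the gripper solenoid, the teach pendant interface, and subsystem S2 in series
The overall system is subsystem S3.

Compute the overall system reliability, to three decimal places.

0.557

R(gripper solenoid) = exp(−0.0014 × 200) = 0.75578
R(teach pendant interface) = exp(−0.0015 × 200) = 0.74082
R(safety PLC) = exp(−0.00081 × 200) = 0.85044
R(light curtain) = exp(−0.00015 × 200) = 0.97045
R(encoder) = exp(−0.000050 × 200) = 0.99005
Series (light curtain and encoder): 0.97045 × 0.99005 = 0.96079
Parallel (safety PLC and [0.96079]): 1 − (1 − 0.85044)(1 − 0.96079) = 0.99414
Series (gripper solenoid, teach pendant interface, and [0.99414]): 0.75578 × 0.74082 × 0.99414 = 0.557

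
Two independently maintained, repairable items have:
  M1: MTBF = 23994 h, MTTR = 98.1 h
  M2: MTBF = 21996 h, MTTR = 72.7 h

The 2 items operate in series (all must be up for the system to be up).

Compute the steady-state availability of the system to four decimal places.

0.9926

A(M1) = MTBF/(MTBF+MTTR) = 23994/(23994+98.1) = 0.995928
A(M2) = MTBF/(MTBF+MTTR) = 21996/(21996+72.7) = 0.996706
Series availability: 0.995928 × 0.996706 = 0.9926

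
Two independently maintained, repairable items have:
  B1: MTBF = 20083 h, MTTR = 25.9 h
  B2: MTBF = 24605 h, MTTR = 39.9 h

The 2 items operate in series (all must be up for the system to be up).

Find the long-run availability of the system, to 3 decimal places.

A(B1) = MTBF/(MTBF+MTTR) = 20083/(20083+25.9) = 0.998712
A(B2) = MTBF/(MTBF+MTTR) = 24605/(24605+39.9) = 0.998381
Series availability: 0.998712 × 0.998381 = 0.997

0.997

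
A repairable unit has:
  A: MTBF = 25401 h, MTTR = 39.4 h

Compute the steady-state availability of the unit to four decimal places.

A(A) = MTBF/(MTBF+MTTR) = 25401/(25401+39.4) = 0.9985

0.9985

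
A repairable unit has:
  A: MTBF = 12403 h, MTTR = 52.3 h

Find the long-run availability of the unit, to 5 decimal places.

0.99580

A(A) = MTBF/(MTBF+MTTR) = 12403/(12403+52.3) = 0.99580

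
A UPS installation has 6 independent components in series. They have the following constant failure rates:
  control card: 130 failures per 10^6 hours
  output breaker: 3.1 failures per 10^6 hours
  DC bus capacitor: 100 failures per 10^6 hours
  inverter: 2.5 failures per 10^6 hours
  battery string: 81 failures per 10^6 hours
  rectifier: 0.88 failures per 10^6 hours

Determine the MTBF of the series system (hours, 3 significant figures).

Series of exponential components: λ_sys = Σ λ_i
λ_sys = 0.00013 + 0.0000031 + 0.00010 + 0.0000025 + 0.000081 + 0.00000088 = 3.1748e-04 /h
MTBF = 1 / λ_sys = 3150 h

3150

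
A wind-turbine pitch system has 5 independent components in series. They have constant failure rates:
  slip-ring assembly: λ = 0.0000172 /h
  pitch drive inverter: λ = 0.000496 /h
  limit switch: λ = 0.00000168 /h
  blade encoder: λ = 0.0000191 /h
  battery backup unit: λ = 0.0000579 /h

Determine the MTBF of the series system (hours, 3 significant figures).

1690

Series of exponential components: λ_sys = Σ λ_i
λ_sys = 0.0000172 + 0.000496 + 0.00000168 + 0.0000191 + 0.0000579 = 5.9188e-04 /h
MTBF = 1 / λ_sys = 1690 h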